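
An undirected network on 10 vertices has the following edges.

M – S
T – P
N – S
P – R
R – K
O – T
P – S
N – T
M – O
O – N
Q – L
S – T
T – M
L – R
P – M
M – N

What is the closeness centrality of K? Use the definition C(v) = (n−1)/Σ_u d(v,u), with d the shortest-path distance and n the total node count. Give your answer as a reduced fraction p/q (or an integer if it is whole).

Distances from K: L:2, M:3, N:4, O:4, P:2, Q:3, R:1, S:3, T:3. Sum = 25.
n = 10, so closeness = 9/25.

9/25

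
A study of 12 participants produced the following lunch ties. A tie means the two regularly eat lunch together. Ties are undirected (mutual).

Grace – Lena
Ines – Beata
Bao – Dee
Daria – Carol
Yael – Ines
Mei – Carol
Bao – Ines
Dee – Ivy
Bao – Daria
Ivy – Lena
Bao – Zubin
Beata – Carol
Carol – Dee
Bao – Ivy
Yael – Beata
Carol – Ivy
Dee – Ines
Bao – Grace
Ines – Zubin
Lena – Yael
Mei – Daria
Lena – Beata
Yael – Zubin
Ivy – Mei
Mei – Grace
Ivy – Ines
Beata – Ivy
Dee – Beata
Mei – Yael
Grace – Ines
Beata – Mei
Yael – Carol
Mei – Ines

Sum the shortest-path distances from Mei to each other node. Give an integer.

Distances from Mei: Bao:2, Beata:1, Carol:1, Daria:1, Dee:2, Grace:1, Ines:1, Ivy:1, Lena:2, Yael:1, Zubin:2.
Sum = 2 + 1 + 1 + 1 + 2 + 1 + 1 + 1 + 2 + 1 + 2 = 15.

15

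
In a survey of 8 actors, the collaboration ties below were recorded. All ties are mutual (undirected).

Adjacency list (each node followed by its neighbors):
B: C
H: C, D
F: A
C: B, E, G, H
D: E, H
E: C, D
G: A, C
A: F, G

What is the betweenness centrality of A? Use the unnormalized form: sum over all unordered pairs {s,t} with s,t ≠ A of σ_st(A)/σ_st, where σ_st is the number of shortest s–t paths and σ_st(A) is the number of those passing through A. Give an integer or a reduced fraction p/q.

6

Pairs whose geodesics pass through A — C–F: 1; E–F: 1; F–H: 1; F–D: 2/2; F–G: 1; F–B: 1.
All other pairs contribute 0.
Summing the contributions gives betweenness(A) = 6.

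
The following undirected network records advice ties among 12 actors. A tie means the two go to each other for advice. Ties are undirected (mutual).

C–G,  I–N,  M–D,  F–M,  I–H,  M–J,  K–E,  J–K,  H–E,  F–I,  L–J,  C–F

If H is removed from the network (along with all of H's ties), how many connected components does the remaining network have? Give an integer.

H's neighbors (E and I) remain reachable from one another through other ties, so the rest of the network stays in one piece.

1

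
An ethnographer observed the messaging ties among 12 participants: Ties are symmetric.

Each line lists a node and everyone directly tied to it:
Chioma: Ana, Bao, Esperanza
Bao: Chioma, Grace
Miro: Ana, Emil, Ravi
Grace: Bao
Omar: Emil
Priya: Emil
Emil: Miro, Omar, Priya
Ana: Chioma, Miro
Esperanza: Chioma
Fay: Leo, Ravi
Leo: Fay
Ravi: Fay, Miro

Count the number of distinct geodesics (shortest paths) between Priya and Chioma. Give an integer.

1

The shortest distance is 4, and the only length-4 path is Priya–Emil–Miro–Ana–Chioma. So there is exactly 1 shortest path.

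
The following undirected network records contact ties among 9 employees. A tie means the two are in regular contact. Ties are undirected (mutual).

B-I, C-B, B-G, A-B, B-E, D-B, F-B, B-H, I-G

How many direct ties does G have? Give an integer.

G is directly tied to B and I. That is 2 neighbors, so the degree of G is 2.

2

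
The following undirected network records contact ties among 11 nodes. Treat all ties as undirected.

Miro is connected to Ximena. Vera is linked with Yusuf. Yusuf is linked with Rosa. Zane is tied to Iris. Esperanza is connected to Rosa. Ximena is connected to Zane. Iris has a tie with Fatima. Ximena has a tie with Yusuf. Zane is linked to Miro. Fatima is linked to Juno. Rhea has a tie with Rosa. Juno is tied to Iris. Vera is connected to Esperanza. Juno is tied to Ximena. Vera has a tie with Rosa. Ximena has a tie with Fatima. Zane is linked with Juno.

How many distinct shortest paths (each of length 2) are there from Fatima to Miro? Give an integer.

1

The shortest distance is 2, and the only length-2 path is Fatima–Ximena–Miro. So there is exactly 1 shortest path.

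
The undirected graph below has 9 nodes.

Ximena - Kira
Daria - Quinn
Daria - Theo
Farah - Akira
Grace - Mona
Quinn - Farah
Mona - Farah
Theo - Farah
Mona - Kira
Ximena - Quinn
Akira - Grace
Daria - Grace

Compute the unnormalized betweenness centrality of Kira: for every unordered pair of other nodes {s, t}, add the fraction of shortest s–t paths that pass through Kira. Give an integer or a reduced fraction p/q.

Pairs whose geodesics pass through Kira — Grace–Ximena: 1/2; Mona–Ximena: 1.
All other pairs contribute 0.
Summing the contributions gives betweenness(Kira) = 3/2.

3/2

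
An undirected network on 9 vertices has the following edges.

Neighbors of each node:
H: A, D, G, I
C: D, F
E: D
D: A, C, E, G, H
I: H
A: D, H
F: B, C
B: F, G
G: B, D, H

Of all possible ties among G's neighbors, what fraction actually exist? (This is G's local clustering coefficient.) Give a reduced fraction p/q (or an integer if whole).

G's neighbors: B, D, and H (k = 3).
Possible neighbor pairs: C(3,2) = 3. Edges among them: D–H → e = 1.
Clustering(G) = 1/3.

1/3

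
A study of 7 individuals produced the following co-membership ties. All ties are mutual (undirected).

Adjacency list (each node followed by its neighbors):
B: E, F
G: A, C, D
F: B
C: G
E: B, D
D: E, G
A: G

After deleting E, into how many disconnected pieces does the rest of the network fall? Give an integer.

2

Without E, the remaining ties split the others into: {A, C, D, G}; {B, F}.
That's 2 separate components.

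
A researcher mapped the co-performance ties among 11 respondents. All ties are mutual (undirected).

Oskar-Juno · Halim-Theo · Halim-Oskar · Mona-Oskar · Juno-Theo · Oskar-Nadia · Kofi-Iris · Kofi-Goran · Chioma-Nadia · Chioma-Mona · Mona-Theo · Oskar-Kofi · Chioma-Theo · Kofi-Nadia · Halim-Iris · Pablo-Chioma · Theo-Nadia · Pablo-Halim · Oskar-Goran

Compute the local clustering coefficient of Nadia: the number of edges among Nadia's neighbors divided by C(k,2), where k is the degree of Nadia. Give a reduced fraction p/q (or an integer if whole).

1/3

Nadia's neighbors: Chioma, Kofi, Oskar, and Theo (k = 4).
Possible neighbor pairs: C(4,2) = 6. Edges among them: Chioma–Theo, Kofi–Oskar → e = 2.
Clustering(Nadia) = 2/6 = 1/3.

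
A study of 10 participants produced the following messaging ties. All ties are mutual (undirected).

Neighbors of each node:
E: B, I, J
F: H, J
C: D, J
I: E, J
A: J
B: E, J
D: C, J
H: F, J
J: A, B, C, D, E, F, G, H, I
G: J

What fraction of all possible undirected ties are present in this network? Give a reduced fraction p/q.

There are 13 edges and 10 nodes, so the maximum possible is C(10,2) = 45.
Density = 13/45.

13/45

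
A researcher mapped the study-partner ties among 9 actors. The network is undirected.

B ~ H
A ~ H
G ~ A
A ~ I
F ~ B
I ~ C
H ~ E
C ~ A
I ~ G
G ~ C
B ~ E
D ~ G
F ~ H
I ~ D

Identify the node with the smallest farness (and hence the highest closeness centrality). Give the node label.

A

Farness (sum of distances to all others) for each node — A:12, B:18, C:16, D:21, E:19, F:19, G:15, H:13, I:15.
The smallest farness is 12, for A, so A has the highest closeness.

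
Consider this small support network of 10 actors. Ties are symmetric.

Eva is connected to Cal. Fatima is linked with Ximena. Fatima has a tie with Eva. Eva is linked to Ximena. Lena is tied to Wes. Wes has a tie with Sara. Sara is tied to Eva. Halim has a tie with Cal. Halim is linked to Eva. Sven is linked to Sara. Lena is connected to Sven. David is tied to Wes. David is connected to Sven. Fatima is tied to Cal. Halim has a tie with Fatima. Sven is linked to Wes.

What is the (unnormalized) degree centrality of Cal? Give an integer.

Cal is directly tied to Eva, Fatima, and Halim. That is 3 neighbors, so the degree of Cal is 3.

3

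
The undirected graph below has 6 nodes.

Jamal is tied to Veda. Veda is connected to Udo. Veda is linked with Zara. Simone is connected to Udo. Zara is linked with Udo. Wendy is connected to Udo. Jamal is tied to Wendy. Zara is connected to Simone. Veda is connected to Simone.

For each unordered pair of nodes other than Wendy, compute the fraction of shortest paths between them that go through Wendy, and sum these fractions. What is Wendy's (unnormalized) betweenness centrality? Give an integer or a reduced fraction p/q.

1/2

Pairs whose geodesics pass through Wendy — Udo–Jamal: 1/2.
All other pairs contribute 0.
Summing the contributions gives betweenness(Wendy) = 1/2.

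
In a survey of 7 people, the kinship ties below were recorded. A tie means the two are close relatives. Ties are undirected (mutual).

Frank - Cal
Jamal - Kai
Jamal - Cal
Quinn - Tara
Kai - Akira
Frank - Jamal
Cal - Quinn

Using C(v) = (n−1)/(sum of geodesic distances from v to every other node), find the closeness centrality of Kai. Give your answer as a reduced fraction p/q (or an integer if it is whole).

6/13

Distances from Kai: Akira:1, Cal:2, Frank:2, Jamal:1, Quinn:3, Tara:4. Sum = 13.
n = 7, so closeness = 6/13.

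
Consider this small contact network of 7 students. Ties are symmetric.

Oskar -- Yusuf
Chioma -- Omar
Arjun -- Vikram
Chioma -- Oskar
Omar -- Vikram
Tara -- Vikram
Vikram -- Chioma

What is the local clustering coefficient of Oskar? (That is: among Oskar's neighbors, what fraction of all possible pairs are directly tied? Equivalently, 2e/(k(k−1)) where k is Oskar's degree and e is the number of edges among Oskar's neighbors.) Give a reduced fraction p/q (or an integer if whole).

0

Oskar's neighbors: Chioma and Yusuf (k = 2).
Possible neighbor pairs: C(2,2) = 1. Edges among them: none → e = 0.
Clustering(Oskar) = 0/1.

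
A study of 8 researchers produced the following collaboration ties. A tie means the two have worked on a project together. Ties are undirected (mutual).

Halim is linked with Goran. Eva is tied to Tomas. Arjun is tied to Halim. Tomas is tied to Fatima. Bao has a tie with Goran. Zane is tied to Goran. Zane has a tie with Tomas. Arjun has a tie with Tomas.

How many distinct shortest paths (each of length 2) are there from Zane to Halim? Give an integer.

The shortest distance is 2, and the only length-2 path is Zane–Goran–Halim. So there is exactly 1 shortest path.

1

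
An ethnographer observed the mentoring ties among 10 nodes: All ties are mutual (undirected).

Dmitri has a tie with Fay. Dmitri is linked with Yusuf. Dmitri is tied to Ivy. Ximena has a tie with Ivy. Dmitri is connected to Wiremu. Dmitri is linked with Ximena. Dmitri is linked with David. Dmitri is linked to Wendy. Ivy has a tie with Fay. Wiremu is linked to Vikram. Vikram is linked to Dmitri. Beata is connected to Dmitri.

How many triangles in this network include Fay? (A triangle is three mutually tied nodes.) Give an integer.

Fay's neighbors: Dmitri and Ivy.
Neighbor pairs that are themselves tied: Fay–Dmitri–Ivy. Each forms one triangle with Fay, for 1 in total.

1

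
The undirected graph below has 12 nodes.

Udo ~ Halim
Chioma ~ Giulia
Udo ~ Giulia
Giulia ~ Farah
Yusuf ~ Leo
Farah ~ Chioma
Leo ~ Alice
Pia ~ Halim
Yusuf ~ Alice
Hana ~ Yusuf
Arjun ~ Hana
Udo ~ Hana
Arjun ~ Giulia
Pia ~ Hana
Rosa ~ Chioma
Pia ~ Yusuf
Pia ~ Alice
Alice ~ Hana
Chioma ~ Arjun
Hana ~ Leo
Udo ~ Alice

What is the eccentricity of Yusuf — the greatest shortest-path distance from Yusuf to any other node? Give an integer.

4

Distances from Yusuf: Alice:1, Arjun:2, Chioma:3, Farah:4, Giulia:3, Halim:2, Hana:1, Leo:1, Pia:1, Rosa:4, Udo:2.
The largest is 4 (to Farah and Rosa), so the eccentricity of Yusuf is 4.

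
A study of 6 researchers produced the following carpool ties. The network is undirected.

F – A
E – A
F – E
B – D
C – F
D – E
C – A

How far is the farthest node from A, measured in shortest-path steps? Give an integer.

Distances from A: B:3, C:1, D:2, E:1, F:1.
The largest is 3 (to B), so the eccentricity of A is 3.

3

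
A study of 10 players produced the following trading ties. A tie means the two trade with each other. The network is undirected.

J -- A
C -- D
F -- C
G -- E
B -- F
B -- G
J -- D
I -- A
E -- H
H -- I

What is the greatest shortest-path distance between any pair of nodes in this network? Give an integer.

Eccentricity of each node (its greatest distance to any other): A:5, B:5, C:5, D:5, E:5, F:5, G:5, H:5, I:5, J:5.
The maximum eccentricity is 5, realized for instance by the pair B–A via B – G – E – H – I – A. So the diameter is 5.

5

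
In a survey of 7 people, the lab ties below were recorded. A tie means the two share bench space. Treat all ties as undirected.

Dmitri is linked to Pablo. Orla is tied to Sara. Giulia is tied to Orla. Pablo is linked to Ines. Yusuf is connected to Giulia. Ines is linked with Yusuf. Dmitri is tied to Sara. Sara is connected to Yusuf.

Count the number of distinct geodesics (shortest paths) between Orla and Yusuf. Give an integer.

2

The shortest distance is 2. The length-2 paths are: Orla–Sara–Yusuf; Orla–Giulia–Yusuf.
That gives 2 distinct shortest paths.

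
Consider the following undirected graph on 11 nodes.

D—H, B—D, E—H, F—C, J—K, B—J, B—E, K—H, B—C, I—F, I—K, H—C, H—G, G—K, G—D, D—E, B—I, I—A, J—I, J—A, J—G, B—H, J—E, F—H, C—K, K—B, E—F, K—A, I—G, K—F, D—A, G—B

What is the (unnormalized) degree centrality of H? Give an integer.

H is directly tied to B, C, D, E, F, G, and K. That is 7 neighbors, so the degree of H is 7.

7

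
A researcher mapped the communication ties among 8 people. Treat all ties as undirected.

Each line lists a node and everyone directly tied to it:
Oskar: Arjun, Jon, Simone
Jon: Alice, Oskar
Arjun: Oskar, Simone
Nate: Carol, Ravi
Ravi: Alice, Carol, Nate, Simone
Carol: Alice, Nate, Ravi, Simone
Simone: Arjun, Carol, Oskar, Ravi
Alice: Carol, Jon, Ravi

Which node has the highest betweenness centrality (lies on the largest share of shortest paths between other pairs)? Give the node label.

Simone

Unnormalized betweenness of each node: Alice:3, Arjun:0, Carol:10/3, Jon:4/3, Nate:0, Oskar:7/3, Ravi:10/3, Simone:20/3.
Simone has the largest value, 20/3, making it the main broker — the node through which the most shortest paths run.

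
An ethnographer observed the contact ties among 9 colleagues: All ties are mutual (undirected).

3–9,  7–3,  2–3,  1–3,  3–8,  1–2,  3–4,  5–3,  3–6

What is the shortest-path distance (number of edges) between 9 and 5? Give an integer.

2

One shortest route is 9 – 3 – 5, which uses 2 edges, and 9 and 5 are not directly tied, so nothing shorter exists. So d(9,5) = 2.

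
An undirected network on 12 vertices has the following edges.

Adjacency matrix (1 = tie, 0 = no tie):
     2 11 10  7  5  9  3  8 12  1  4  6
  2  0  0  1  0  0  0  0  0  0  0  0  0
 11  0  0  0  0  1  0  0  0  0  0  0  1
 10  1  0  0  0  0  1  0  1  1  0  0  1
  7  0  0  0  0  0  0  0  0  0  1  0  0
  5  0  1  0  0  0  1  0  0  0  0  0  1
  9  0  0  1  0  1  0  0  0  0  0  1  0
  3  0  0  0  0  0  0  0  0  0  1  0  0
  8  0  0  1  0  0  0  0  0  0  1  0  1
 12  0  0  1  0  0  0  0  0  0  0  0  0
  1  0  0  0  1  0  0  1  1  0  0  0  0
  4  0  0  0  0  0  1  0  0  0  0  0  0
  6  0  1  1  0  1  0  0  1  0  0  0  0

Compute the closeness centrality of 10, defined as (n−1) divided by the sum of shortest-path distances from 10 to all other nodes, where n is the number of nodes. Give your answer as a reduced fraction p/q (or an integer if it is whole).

Distances from 10: 1:2, 2:1, 3:3, 4:2, 5:2, 6:1, 7:3, 8:1, 9:1, 11:2, 12:1. Sum = 19.
n = 12, so closeness = 11/19.

11/19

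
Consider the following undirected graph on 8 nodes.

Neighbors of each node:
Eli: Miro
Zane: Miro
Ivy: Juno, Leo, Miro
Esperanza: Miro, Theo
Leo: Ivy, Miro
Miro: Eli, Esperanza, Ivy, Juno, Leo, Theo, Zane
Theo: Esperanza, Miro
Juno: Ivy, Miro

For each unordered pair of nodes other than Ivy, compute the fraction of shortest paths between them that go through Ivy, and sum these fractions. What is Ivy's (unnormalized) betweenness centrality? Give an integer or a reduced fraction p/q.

Pairs whose geodesics pass through Ivy — Leo–Juno: 1/2.
All other pairs contribute 0.
Summing the contributions gives betweenness(Ivy) = 1/2.

1/2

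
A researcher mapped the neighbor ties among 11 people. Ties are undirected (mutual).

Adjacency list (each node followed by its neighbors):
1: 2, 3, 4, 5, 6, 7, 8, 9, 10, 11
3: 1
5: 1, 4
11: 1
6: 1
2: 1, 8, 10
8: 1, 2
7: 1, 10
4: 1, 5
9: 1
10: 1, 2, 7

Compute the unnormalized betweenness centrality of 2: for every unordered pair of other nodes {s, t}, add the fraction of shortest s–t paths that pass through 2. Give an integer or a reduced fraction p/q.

Pairs whose geodesics pass through 2 — 8–10: 1/2.
All other pairs contribute 0.
Summing the contributions gives betweenness(2) = 1/2.

1/2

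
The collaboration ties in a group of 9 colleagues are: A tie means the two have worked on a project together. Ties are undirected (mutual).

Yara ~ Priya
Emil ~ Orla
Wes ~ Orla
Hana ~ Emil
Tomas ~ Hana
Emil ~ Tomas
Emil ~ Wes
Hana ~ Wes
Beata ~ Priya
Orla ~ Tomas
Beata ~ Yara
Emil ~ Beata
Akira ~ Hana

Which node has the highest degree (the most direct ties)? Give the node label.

Degrees — Akira:1, Beata:3, Emil:5, Hana:4, Orla:3, Priya:2, Tomas:3, Wes:3, Yara:2.
The maximum is 5, attained only by Emil.

Emil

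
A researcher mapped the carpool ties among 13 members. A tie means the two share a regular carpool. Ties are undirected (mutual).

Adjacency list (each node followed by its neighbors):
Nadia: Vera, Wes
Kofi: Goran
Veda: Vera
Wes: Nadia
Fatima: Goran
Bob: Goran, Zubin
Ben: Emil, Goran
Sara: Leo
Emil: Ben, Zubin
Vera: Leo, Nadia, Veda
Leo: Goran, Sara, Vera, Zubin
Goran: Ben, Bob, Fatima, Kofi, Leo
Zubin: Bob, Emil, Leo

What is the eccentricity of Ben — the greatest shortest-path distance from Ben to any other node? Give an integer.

Distances from Ben: Bob:2, Emil:1, Fatima:2, Goran:1, Kofi:2, Leo:2, Nadia:4, Sara:3, Veda:4, Vera:3, Wes:5, Zubin:2.
The largest is 5 (to Wes), so the eccentricity of Ben is 5.

5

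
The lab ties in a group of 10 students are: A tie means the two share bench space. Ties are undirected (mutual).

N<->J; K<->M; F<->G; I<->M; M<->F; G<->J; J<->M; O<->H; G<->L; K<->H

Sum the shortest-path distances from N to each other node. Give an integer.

26

Distances from N: F:3, G:2, H:4, I:3, J:1, K:3, L:3, M:2, O:5.
Sum = 3 + 2 + 4 + 3 + 1 + 3 + 3 + 2 + 5 = 26.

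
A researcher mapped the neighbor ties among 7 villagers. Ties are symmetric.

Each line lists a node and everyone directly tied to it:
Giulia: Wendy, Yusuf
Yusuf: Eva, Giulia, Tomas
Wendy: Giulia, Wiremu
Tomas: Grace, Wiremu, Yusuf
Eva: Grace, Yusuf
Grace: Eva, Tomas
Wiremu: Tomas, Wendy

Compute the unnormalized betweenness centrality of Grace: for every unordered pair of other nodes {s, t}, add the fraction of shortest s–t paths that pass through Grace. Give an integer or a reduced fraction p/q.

Pairs whose geodesics pass through Grace — Eva–Tomas: 1/2; Eva–Wiremu: 1/2.
All other pairs contribute 0.
Summing the contributions gives betweenness(Grace) = 1.

1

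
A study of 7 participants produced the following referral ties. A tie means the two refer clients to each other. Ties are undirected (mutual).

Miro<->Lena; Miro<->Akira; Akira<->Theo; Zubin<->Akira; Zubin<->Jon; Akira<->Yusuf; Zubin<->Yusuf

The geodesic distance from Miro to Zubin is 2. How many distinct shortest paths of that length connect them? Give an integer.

The shortest distance is 2, and the only length-2 path is Miro–Akira–Zubin. So there is exactly 1 shortest path.

1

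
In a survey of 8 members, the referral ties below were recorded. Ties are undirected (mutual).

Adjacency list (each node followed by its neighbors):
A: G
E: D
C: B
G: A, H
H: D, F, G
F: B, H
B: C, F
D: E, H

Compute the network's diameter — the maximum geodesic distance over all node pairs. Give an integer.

Eccentricity of each node (its greatest distance to any other): A:5, B:4, C:5, D:4, E:5, F:3, G:4, H:3.
The maximum eccentricity is 5, realized for instance by the pair C–A via C – B – F – H – G – A. So the diameter is 5.

5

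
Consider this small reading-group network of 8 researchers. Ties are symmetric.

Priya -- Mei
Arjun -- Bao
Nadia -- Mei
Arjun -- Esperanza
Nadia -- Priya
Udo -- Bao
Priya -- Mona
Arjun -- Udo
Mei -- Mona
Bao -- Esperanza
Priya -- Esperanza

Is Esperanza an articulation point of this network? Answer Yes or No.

Yes

Removing Esperanza leaves {Mei, Mona, Nadia, and Priya} with no path to {Arjun, Bao, and Udo}, so the network splits into 2 components. Esperanza is a cut vertex.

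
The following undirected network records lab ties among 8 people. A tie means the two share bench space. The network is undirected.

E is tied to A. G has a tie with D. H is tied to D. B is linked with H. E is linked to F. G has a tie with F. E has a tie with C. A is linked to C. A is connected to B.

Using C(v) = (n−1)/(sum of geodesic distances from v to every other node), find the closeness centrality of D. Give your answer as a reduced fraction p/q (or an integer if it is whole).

7/16

Distances from D: A:3, B:2, C:4, E:3, F:2, G:1, H:1. Sum = 16.
n = 8, so closeness = 7/16.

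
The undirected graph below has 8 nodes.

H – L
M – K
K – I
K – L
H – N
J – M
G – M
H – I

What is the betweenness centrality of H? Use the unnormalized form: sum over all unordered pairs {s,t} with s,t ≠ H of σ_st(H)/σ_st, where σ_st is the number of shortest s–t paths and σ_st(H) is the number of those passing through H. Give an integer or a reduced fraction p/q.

13/2

Pairs whose geodesics pass through H — L–I: 1/2; L–N: 1; K–N: 2/2; M–N: 2/2; I–N: 1; N–G: 2/2; N–J: 2/2.
All other pairs contribute 0.
Summing the contributions gives betweenness(H) = 13/2.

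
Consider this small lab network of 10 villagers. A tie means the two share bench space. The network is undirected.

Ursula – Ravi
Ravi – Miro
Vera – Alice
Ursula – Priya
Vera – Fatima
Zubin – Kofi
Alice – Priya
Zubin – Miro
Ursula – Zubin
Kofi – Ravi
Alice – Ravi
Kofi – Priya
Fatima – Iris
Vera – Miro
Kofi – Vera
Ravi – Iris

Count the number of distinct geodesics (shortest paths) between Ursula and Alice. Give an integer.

The shortest distance is 2. The length-2 paths are: Ursula–Priya–Alice; Ursula–Ravi–Alice.
That gives 2 distinct shortest paths.

2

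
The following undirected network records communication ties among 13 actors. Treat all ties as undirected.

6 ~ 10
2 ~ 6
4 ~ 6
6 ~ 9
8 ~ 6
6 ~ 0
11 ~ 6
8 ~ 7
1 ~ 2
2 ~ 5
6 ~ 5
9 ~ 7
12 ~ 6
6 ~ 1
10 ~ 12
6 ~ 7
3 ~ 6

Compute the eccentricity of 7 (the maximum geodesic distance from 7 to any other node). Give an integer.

2

Distances from 7: 0:2, 1:2, 2:2, 3:2, 4:2, 5:2, 6:1, 8:1, 9:1, 10:2, 11:2, 12:2.
The largest is 2 (to 3, 5, 1, 10, 4, 2, 0, 11, and 12), so the eccentricity of 7 is 2.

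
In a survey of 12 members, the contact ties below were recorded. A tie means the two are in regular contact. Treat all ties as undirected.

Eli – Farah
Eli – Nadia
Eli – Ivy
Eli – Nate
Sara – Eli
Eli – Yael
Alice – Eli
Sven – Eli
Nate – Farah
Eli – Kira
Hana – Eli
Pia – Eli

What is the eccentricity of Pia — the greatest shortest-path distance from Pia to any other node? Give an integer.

Distances from Pia: Alice:2, Eli:1, Farah:2, Hana:2, Ivy:2, Kira:2, Nadia:2, Nate:2, Sara:2, Sven:2, Yael:2.
The largest is 2 (to Sven, Sara, Nate, Farah, Ivy, Yael, Alice, Nadia, Kira, and Hana), so the eccentricity of Pia is 2.

2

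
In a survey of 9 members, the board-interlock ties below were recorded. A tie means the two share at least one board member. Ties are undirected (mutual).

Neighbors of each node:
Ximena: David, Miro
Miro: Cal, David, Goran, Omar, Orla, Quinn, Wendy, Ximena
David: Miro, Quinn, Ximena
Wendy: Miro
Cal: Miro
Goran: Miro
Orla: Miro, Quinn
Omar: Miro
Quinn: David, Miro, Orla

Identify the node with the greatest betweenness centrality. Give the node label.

Unnormalized betweenness of each node: Cal:0, David:1/2, Goran:0, Miro:24, Omar:0, Orla:0, Quinn:1/2, Wendy:0, Ximena:0.
Miro has the largest value, 24, making it the main broker — the node through which the most shortest paths run.

Miro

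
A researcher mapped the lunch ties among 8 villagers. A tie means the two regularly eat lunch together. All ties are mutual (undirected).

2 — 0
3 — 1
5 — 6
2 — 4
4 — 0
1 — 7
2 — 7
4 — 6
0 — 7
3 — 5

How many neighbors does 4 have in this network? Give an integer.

4 is directly tied to 0, 2, and 6. That is 3 neighbors, so the degree of 4 is 3.

3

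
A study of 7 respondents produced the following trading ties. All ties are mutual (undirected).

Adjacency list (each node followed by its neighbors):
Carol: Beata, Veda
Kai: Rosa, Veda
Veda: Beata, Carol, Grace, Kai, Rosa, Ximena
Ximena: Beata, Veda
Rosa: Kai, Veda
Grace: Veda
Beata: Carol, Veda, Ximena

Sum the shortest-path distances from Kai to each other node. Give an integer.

10

Distances from Kai: Beata:2, Carol:2, Grace:2, Rosa:1, Veda:1, Ximena:2.
Sum = 2 + 2 + 2 + 1 + 1 + 2 = 10.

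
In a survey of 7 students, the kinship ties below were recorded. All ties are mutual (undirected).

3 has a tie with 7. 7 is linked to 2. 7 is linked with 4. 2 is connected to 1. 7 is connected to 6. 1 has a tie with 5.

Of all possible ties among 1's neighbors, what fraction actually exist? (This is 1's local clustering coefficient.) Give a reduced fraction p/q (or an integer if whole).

1's neighbors: 2 and 5 (k = 2).
Possible neighbor pairs: C(2,2) = 1. Edges among them: none → e = 0.
Clustering(1) = 0/1.

0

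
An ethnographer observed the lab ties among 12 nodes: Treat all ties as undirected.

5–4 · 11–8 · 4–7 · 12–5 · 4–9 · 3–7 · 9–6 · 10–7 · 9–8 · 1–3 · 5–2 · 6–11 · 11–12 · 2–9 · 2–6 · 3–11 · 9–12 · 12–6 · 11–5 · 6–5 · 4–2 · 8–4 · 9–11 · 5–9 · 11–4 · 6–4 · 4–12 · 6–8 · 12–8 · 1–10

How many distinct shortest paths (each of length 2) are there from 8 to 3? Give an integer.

The shortest distance is 2, and the only length-2 path is 8–11–3. So there is exactly 1 shortest path.

1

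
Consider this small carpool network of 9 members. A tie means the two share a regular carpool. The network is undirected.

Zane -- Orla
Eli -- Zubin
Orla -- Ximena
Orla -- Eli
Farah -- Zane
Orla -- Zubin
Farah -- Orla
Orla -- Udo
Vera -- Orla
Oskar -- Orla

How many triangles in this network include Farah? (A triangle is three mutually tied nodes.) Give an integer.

1

Farah's neighbors: Orla and Zane.
Neighbor pairs that are themselves tied: Farah–Orla–Zane. Each forms one triangle with Farah, for 1 in total.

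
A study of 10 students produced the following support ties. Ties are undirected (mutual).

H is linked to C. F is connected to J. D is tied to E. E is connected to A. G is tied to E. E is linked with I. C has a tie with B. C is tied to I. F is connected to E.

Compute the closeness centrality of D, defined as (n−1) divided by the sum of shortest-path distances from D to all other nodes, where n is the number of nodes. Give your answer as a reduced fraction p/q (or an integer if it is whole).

Distances from D: A:2, B:4, C:3, E:1, F:2, G:2, H:4, I:2, J:3. Sum = 23.
n = 10, so closeness = 9/23.

9/23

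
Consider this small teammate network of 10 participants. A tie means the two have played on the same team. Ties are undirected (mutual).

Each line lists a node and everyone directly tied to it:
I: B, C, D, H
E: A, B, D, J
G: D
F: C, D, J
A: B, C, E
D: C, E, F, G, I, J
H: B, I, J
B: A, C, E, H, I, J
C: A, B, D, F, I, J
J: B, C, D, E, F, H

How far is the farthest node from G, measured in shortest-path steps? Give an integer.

Distances from G: A:3, B:3, C:2, D:1, E:2, F:2, H:3, I:2, J:2.
The largest is 3 (to B, H, and A), so the eccentricity of G is 3.

3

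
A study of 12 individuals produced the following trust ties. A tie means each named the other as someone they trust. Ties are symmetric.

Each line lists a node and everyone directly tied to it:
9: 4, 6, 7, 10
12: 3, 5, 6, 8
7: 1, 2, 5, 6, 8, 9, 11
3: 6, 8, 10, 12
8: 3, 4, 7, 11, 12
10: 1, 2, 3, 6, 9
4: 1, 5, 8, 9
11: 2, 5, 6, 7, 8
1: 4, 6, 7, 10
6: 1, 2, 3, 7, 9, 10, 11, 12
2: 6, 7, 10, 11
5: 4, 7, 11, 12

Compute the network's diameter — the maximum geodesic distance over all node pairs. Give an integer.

3

Eccentricity of each node (its greatest distance to any other): 1:2, 2:3, 3:2, 4:3, 5:3, 6:2, 7:2, 8:2, 9:2, 10:3, 11:2, 12:2.
The maximum eccentricity is 3, realized for instance by the pair 5–10 via 5 – 12 – 3 – 10. So the diameter is 3.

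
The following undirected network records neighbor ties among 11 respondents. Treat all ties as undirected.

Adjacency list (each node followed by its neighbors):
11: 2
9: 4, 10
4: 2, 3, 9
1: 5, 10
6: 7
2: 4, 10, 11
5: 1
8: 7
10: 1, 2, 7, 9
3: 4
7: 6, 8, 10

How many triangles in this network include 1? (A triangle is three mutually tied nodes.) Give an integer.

0

1's neighbors are 5 and 10, but none of them are tied to each other, so no triangle contains 1.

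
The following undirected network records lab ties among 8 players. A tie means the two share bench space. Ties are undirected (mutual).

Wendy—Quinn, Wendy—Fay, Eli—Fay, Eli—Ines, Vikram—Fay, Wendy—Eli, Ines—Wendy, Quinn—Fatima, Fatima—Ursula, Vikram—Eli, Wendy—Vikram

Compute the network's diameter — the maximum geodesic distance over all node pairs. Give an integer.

4

Eccentricity of each node (its greatest distance to any other): Eli:4, Fatima:3, Fay:4, Ines:4, Quinn:2, Ursula:4, Vikram:4, Wendy:3.
The maximum eccentricity is 4, realized for instance by the pair Ursula–Fay via Ursula – Fatima – Quinn – Wendy – Fay. So the diameter is 4.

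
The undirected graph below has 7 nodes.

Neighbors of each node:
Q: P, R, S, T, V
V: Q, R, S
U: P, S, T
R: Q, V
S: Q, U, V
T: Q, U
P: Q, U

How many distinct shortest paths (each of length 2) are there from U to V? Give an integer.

The shortest distance is 2, and the only length-2 path is U–S–V. So there is exactly 1 shortest path.

1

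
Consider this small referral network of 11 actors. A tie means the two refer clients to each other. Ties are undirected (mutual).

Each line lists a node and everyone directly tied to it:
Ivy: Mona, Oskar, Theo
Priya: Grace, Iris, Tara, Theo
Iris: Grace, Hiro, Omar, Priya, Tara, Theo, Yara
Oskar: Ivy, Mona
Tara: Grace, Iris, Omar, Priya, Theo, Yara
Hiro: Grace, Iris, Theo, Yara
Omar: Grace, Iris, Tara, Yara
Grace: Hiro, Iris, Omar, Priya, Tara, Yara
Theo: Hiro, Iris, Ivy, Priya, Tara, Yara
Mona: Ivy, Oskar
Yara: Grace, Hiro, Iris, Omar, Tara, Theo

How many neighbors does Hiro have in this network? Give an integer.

4

Hiro is directly tied to Grace, Iris, Theo, and Yara. That is 4 neighbors, so the degree of Hiro is 4.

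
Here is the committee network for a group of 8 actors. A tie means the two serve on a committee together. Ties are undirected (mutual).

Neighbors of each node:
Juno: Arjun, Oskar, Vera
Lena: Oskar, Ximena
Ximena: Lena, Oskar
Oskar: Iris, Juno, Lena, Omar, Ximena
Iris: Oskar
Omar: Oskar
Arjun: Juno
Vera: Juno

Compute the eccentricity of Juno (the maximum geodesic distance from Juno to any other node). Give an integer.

Distances from Juno: Arjun:1, Iris:2, Lena:2, Omar:2, Oskar:1, Vera:1, Ximena:2.
The largest is 2 (to Omar, Ximena, Lena, and Iris), so the eccentricity of Juno is 2.

2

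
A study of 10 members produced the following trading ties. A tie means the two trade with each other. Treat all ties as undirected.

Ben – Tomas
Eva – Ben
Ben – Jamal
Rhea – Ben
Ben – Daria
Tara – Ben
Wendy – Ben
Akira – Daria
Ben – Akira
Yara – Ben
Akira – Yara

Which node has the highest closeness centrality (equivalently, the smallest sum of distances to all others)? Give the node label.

Farness (sum of distances to all others) for each node — Akira:15, Ben:9, Daria:16, Eva:17, Jamal:17, Rhea:17, Tara:17, Tomas:17, Wendy:17, Yara:16.
The smallest farness is 9, for Ben, so Ben has the highest closeness.

Ben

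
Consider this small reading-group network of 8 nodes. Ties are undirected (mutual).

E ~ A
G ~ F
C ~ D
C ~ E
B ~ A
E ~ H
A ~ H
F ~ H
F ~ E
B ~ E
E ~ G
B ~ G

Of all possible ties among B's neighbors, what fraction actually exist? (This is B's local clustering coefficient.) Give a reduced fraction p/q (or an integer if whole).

B's neighbors: A, E, and G (k = 3).
Possible neighbor pairs: C(3,2) = 3. Edges among them: A–E, E–G → e = 2.
Clustering(B) = 2/3.

2/3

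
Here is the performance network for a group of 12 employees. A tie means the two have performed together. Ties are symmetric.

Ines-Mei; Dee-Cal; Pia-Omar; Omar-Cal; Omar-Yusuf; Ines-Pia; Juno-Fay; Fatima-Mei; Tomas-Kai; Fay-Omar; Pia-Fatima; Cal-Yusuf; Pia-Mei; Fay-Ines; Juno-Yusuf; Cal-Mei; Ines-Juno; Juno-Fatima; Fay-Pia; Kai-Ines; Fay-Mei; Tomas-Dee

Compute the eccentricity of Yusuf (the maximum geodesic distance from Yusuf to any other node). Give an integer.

Distances from Yusuf: Cal:1, Dee:2, Fatima:2, Fay:2, Ines:2, Juno:1, Kai:3, Mei:2, Omar:1, Pia:2, Tomas:3.
The largest is 3 (to Tomas and Kai), so the eccentricity of Yusuf is 3.

3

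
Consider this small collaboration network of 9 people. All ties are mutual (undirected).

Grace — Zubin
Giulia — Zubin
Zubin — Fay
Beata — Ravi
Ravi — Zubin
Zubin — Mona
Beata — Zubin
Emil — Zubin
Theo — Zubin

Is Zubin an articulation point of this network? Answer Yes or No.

Yes

Removing Zubin leaves {Theo} with no path to {Grace}, so the network splits into 7 components. Zubin is a cut vertex.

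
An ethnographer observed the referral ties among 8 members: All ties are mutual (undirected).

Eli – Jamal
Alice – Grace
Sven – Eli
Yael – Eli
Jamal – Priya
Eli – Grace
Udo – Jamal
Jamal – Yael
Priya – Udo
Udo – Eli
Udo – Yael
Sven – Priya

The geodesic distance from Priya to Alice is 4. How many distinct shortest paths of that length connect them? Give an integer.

3

The shortest distance is 4. The length-4 paths are: Priya–Sven–Eli–Grace–Alice; Priya–Udo–Eli–Grace–Alice; Priya–Jamal–Eli–Grace–Alice.
That gives 3 distinct shortest paths.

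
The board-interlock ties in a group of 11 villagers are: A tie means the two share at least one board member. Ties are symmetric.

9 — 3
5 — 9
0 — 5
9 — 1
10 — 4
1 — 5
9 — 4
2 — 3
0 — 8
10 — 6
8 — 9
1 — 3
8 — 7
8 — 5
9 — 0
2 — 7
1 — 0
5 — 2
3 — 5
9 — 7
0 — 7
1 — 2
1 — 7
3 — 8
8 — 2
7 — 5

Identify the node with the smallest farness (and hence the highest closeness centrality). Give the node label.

9

Farness (sum of distances to all others) for each node — 0:18, 1:17, 2:21, 3:18, 4:19, 5:16, 6:35, 7:17, 8:17, 9:14, 10:26.
The smallest farness is 14, for 9, so 9 has the highest closeness.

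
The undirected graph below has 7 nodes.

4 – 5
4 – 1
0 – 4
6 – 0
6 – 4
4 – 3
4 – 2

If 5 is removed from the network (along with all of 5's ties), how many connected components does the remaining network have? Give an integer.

5's neighbors (4) remain reachable from one another through other ties, so the rest of the network stays in one piece.

1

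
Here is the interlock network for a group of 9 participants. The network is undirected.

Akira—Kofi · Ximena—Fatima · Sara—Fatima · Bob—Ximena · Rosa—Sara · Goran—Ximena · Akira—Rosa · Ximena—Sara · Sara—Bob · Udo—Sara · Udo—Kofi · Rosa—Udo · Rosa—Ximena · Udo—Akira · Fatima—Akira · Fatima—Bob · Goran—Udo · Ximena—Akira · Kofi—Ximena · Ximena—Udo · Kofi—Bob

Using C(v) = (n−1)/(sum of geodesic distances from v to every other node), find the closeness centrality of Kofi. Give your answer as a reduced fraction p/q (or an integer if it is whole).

2/3

Distances from Kofi: Akira:1, Bob:1, Fatima:2, Goran:2, Rosa:2, Sara:2, Udo:1, Ximena:1. Sum = 12.
n = 9, so closeness = 8/12 = 2/3.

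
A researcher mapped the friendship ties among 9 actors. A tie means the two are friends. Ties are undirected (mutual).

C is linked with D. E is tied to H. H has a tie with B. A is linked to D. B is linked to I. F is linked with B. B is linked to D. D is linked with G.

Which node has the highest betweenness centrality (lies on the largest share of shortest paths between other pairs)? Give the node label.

Unnormalized betweenness of each node: A:0, B:21, C:0, D:18, E:0, F:0, G:0, H:7, I:0.
B has the largest value, 21, making it the main broker — the node through which the most shortest paths run.

B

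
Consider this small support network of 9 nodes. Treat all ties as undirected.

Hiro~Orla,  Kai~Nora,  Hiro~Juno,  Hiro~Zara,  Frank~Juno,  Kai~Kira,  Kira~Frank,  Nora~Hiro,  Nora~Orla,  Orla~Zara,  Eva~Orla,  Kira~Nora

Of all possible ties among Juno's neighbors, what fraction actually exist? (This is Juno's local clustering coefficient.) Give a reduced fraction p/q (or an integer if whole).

0

Juno's neighbors: Frank and Hiro (k = 2).
Possible neighbor pairs: C(2,2) = 1. Edges among them: none → e = 0.
Clustering(Juno) = 0/1.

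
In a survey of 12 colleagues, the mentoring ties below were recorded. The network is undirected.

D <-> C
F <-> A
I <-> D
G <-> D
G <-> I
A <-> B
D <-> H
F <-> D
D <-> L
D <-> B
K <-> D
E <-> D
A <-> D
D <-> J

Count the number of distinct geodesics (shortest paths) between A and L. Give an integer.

The shortest distance is 2, and the only length-2 path is A–D–L. So there is exactly 1 shortest path.

1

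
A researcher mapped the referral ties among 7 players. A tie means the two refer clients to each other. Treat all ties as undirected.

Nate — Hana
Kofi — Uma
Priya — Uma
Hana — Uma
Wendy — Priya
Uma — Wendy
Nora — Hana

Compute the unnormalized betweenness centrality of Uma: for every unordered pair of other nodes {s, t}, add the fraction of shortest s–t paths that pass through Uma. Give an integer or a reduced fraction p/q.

11

Pairs whose geodesics pass through Uma — Priya–Hana: 1; Priya–Kofi: 1; Priya–Nora: 1; Priya–Nate: 1; Hana–Kofi: 1; Hana–Wendy: 1; Kofi–Nora: 1; Kofi–Wendy: 1; Kofi–Nate: 1; Nora–Wendy: 1; Wendy–Nate: 1.
All other pairs contribute 0.
Summing the contributions gives betweenness(Uma) = 11.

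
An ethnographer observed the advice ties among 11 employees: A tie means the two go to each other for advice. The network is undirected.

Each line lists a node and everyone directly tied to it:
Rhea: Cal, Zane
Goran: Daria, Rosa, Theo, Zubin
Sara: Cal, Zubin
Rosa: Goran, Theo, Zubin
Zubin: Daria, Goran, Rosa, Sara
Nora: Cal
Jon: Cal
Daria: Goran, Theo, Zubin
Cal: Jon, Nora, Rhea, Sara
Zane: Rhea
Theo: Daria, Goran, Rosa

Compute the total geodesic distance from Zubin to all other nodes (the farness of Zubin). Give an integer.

Distances from Zubin: Cal:2, Daria:1, Goran:1, Jon:3, Nora:3, Rhea:3, Rosa:1, Sara:1, Theo:2, Zane:4.
Sum = 2 + 1 + 1 + 3 + 3 + 3 + 1 + 1 + 2 + 4 = 21.

21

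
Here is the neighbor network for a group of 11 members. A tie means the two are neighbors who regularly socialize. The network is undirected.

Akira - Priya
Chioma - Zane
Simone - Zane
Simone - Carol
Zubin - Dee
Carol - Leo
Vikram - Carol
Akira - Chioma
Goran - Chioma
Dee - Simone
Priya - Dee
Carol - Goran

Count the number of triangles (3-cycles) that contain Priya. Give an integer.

0

Priya's neighbors are Akira and Dee, but none of them are tied to each other, so no triangle contains Priya.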